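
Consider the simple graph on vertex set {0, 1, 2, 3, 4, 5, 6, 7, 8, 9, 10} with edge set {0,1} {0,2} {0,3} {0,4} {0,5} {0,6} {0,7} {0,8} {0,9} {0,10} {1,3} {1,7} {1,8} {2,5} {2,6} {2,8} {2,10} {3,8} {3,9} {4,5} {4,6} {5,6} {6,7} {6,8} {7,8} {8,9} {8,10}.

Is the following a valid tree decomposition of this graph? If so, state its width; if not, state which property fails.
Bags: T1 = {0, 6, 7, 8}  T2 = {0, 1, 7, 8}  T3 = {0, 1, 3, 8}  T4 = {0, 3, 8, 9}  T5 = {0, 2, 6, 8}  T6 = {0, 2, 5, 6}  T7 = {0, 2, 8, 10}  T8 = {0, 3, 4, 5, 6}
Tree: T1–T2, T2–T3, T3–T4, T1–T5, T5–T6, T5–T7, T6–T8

No — bags containing vertex 3 are not connected in the tree.

A tree decomposition must satisfy three properties: every vertex lies in some bag; for every edge, both endpoints lie together in some bag; and for every vertex, the bags containing it form a connected subtree. Here bags containing vertex 3 are not connected in the tree, so the decomposition is invalid.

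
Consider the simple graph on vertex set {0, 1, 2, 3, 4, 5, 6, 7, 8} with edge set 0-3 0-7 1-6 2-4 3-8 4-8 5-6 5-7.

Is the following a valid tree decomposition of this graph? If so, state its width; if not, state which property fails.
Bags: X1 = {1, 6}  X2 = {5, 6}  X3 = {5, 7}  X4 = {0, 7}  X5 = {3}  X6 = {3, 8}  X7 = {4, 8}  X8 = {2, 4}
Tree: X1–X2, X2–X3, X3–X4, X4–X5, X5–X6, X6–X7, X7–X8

No — edge (0,3) lies in no bag.

A tree decomposition must satisfy three properties: every vertex lies in some bag; for every edge, both endpoints lie together in some bag; and for every vertex, the bags containing it form a connected subtree. Here edge (0,3) lies in no bag, so the decomposition is invalid.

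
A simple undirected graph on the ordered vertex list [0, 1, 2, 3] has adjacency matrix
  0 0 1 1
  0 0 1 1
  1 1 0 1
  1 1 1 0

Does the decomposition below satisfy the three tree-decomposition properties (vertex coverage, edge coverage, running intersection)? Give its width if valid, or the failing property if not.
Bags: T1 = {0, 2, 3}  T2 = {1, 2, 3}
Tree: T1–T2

Every vertex of G appears in some bag (union = {0, 1, 2, 3}); every edge is covered by a bag; and for each vertex v the set of bags containing v is connected in the bag tree. The decomposition is therefore valid. The largest bag has 3 vertices, so the width is 2.

Yes; width 2.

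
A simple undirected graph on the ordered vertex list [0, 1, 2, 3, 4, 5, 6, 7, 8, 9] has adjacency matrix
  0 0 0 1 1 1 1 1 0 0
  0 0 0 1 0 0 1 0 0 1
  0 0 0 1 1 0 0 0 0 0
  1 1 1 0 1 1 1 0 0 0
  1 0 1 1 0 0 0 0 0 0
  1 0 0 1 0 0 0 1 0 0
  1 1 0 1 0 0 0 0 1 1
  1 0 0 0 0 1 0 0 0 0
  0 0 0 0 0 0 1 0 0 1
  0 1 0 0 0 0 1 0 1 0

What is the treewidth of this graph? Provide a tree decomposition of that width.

Treewidth 2.
Bags: B1 = {0, 3, 6}  B2 = {1, 3, 6}  B3 = {0, 3, 5}  B4 = {1, 6, 9}  B5 = {0, 3, 4}  B6 = {6, 8, 9}  B7 = {0, 5, 7}  B8 = {2, 3, 4}
Tree: B1–B2, B1–B3, B2–B4, B1–B5, B4–B6, B3–B7, B5–B8

The largest bag has 3 vertices, giving width 2; this decomposition certifies tw(G) ≤ 2. Conversely, {6, 8, 9} is a clique of size 3, and the vertices of any clique must share a bag in every tree decomposition; so some bag has ≥ 3 vertices and tw(G) ≥ 2. Therefore the treewidth is 2.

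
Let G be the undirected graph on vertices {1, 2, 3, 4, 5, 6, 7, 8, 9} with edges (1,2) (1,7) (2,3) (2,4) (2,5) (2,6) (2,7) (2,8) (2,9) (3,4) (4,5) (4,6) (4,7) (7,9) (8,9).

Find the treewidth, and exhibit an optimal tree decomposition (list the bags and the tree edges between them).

The largest bag has 3 vertices, giving width 2; this decomposition certifies tw(G) ≤ 2. For the lower bound, the 3 vertices {2, 8, 9} are pairwise adjacent, and any tree decomposition puts a clique entirely inside one bag — forcing width ≥ 2. Hence tw(G) = 2 exactly.

Treewidth 2.
One optimal decomposition is:
Bags: B1 = {2, 4, 5}  B2 = {2, 4, 7}  B3 = {2, 7, 9}  B4 = {1, 2, 7}  B5 = {2, 4, 6}  B6 = {2, 8, 9}  B7 = {2, 3, 4}
Tree: B1–B2, B2–B3, B3–B4, B2–B5, B3–B6, B5–B7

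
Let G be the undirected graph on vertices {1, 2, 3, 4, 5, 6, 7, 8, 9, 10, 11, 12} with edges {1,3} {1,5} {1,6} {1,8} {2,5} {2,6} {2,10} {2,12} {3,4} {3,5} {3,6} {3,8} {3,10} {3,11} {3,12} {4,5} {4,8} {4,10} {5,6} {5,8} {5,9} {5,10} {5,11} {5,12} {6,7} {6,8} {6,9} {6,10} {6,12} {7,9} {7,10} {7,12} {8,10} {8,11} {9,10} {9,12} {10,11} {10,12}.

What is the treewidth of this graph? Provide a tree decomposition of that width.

Treewidth 4.
One such decomposition:
Bags: B1 = {1, 3, 5, 6, 8}  B2 = {3, 5, 6, 8, 10}  B3 = {3, 5, 6, 10, 12}  B4 = {5, 6, 9, 10, 12}  B5 = {3, 4, 5, 8, 10}  B6 = {6, 7, 9, 10, 12}  B7 = {2, 5, 6, 10, 12}  B8 = {3, 5, 8, 10, 11}
Tree: B1–B2, B2–B3, B3–B4, B2–B5, B4–B6, B4–B7, B5–B8

The largest bag has 5 vertices, giving width 4; this decomposition certifies tw(G) ≤ 4. For the lower bound, the 5 vertices {1, 3, 5, 6, 8} are pairwise adjacent, and any tree decomposition puts a clique entirely inside one bag — forcing width ≥ 4. Hence tw(G) = 4 exactly.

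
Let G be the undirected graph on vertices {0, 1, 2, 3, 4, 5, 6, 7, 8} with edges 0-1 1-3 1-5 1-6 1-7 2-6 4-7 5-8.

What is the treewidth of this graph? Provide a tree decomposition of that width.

Each bag holds 2 vertices, so the decomposition has width 1, which upper-bounds the treewidth. G has an edge, so its treewidth is at least 1. Hence tw(G) = 1 exactly.

Treewidth 1.
One such decomposition:
Bags: B1 = {1, 7}  B2 = {0, 1}  B3 = {1, 6}  B4 = {4, 7}  B5 = {1, 5}  B6 = {1, 3}  B7 = {5, 8}  B8 = {2, 6}
Tree: B1–B2, B1–B3, B1–B4, B2–B5, B3–B6, B5–B7, B3–B8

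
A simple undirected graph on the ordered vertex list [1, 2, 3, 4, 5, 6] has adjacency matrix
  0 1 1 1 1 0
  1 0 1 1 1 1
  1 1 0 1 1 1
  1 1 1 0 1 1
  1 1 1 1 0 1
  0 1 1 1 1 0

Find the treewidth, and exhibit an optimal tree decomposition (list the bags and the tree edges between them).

Treewidth 4.
One optimal decomposition is:
Bags: B1 = {1, 2, 3, 4, 5}  B2 = {2, 3, 4, 5, 6}
Tree: B1–B2

Every bag has size at most 5, so the width is 5 − 1 = 4 and tw(G) ≤ 4. For the lower bound, the 5 vertices {1, 2, 3, 4, 5} are pairwise adjacent, and any tree decomposition puts a clique entirely inside one bag — forcing width ≥ 4. Hence tw(G) = 4 exactly.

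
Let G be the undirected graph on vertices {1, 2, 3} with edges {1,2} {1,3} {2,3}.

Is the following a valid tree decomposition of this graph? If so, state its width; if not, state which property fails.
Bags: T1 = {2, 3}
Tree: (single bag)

A tree decomposition must satisfy three properties: every vertex lies in some bag; for every edge, both endpoints lie together in some bag; and for every vertex, the bags containing it form a connected subtree. Here vertex 1 appears in no bag, so the decomposition is invalid.

No — vertex 1 appears in no bag.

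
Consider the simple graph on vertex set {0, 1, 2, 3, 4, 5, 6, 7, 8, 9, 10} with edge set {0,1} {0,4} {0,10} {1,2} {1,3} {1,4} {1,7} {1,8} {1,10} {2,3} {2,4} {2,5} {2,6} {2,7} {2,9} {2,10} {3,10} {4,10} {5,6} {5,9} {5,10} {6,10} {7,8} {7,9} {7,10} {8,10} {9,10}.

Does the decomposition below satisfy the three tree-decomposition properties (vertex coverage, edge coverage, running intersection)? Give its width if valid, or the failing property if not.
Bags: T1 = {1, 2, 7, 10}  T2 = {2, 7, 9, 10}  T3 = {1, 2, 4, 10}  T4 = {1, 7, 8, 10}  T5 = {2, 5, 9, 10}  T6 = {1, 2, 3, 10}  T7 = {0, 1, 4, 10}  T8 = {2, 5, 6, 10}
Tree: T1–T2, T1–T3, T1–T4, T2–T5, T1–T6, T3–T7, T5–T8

Yes; width 3.

Vertex coverage: the bags together contain {0, 1, 2, 3, 4, 5, 6, 7, 8, 9, 10}, the full vertex set. Edge coverage: each edge of G has both endpoints in at least one bag. Running intersection: for every vertex, the bags containing it form a connected subtree. All three properties hold, so this is a valid tree decomposition of width max|bag| − 1 = 3, and hence tw(G) ≤ 3.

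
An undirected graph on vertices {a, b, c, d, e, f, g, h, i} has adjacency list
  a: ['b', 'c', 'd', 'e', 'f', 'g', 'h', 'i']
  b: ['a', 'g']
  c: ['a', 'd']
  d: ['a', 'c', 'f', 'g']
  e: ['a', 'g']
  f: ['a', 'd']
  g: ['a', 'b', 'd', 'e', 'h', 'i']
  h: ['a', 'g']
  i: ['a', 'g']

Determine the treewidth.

2

A width-2 tree decomposition is:
Bags: B1 = {a, g, i}  B2 = {a, g, h}  B3 = {a, b, g}  B4 = {a, e, g}  B5 = {a, d, g}  B6 = {a, d, f}  B7 = {a, c, d}
Tree: B1–B2, B1–B3, B2–B4, B2–B5, B5–B6, B6–B7
Every bag has size at most 3, so the width is 3 − 1 = 2 and tw(G) ≤ 2. Conversely, {a, d, g} is a clique of size 3, and the vertices of any clique must share a bag in every tree decomposition; so some bag has ≥ 3 vertices and tw(G) ≥ 2. Hence tw(G) = 2 exactly.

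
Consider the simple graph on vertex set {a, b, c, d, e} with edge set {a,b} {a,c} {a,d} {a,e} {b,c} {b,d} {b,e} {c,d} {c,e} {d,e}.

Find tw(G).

4

A width-4 tree decomposition is:
Bags: B1 = {a, b, c, d, e}
Tree: (single bag)
With just one bag of size 5, the width is 5 − 1 = 4, so tw(G) ≤ 4. For the lower bound, the 5 vertices {a, b, c, d, e} are pairwise adjacent, and any tree decomposition puts a clique entirely inside one bag — forcing width ≥ 4. Combining the bounds, tw(G) = 4.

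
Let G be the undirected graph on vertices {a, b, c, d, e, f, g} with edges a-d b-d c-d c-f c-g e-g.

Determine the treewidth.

A width-1 tree decomposition is:
Bags: B1 = {c, g}  B2 = {c, d}  B3 = {e, g}  B4 = {b, d}  B5 = {a, d}  B6 = {c, f}
Tree: B1–B2, B1–B3, B2–B4, B4–B5, B2–B6
Each bag holds 2 vertices, so the decomposition has width 1, which upper-bounds the treewidth. G has an edge, so its treewidth is at least 1. Combining the bounds, tw(G) = 1.

1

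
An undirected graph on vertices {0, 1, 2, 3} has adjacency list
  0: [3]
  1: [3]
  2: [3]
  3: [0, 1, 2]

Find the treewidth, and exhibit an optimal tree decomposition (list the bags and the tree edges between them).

Treewidth 1.
One optimal decomposition is:
Bags: B1 = {0, 3}  B2 = {1, 3}  B3 = {2, 3}
Tree: B1–B2, B2–B3

Every bag has size at most 2, so the width is 2 − 1 = 1 and tw(G) ≤ 1. Since G has at least one edge (e.g. 3–0), it is not an edgeless graph, so tw(G) ≥ 1. The upper and lower bounds meet at 1, so that is the treewidth.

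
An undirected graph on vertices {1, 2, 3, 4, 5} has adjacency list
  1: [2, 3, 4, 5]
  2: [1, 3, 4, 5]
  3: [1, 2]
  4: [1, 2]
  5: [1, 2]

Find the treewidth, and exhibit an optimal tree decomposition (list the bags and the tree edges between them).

Every bag has size at most 3, so the width is 3 − 1 = 2 and tw(G) ≤ 2. For the lower bound, the 3 vertices {1, 2, 3} are pairwise adjacent, and any tree decomposition puts a clique entirely inside one bag — forcing width ≥ 2. Hence tw(G) = 2 exactly.

Treewidth 2.
Bags: B1 = {1, 2, 5}  B2 = {1, 2, 4}  B3 = {1, 2, 3}
Tree: B1–B2, B1–B3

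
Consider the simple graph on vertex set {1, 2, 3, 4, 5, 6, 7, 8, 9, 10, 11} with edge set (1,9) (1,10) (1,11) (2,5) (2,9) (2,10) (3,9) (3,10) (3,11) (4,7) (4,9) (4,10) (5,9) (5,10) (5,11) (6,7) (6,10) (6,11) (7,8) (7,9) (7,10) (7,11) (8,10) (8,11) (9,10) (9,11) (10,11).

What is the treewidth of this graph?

3

A width-3 tree decomposition is:
Bags: B1 = {6, 7, 10, 11}  B2 = {7, 9, 10, 11}  B3 = {1, 9, 10, 11}  B4 = {7, 8, 10, 11}  B5 = {4, 7, 9, 10}  B6 = {3, 9, 10, 11}  B7 = {5, 9, 10, 11}  B8 = {2, 5, 9, 10}
Tree: B1–B2, B2–B3, B2–B4, B2–B5, B2–B6, B3–B7, B7–B8
Every bag has size at most 4, so the width is 4 − 1 = 3 and tw(G) ≤ 3. On the other hand G contains the 4-clique {7, 8, 10, 11}. A clique must lie in a single bag of any decomposition, so no decomposition can have width below 3. Combining the bounds, tw(G) = 3.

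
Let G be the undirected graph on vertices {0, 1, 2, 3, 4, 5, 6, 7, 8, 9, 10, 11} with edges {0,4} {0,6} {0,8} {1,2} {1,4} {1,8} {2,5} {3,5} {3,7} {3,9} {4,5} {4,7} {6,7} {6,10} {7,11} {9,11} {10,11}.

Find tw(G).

A width-3 tree decomposition is:
Bags: B1 = {6, 9, 10, 11}  B2 = {6, 7, 9, 11}  B3 = {3, 6, 7, 9}  B4 = {0, 3, 6, 7}  B5 = {0, 3, 4, 7}  B6 = {0, 3, 4, 5}  B7 = {0, 4, 5, 8}  B8 = {1, 4, 5, 8}  B9 = {1, 2, 5, 8}
Tree: B1–B2, B2–B3, B3–B4, B4–B5, B5–B6, B6–B7, B7–B8, B8–B9
Each bag holds 4 vertices, so the decomposition has width 3, which upper-bounds the treewidth. For the lower bound: the 4 vertex sets {9,10,11}, {6}, {7}, {0,3,4,5} are disjoint, each induces a connected subgraph, and every pair is joined by at least one edge of G. Contracting each set to a single vertex therefore yields K_{4} as a minor, and since treewidth is minor-monotone, tw(G) ≥ tw(K_{4}) = 3. Hence tw(G) = 3 exactly.

3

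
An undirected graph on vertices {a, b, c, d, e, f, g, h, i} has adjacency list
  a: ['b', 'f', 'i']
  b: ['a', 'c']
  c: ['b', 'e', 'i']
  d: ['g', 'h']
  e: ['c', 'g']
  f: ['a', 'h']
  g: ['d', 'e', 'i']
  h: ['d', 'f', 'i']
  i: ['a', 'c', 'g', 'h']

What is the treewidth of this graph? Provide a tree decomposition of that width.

Treewidth 3.
One optimal decomposition is:
Bags: B1 = {d, f, g, h}  B2 = {f, g, h, i}  B3 = {a, f, g, i}  B4 = {a, e, g, i}  B5 = {a, c, e, i}  B6 = {a, b, c, e}
Tree: B1–B2, B2–B3, B3–B4, B4–B5, B5–B6

The largest bag has 4 vertices, giving width 3; this decomposition certifies tw(G) ≤ 3. For the lower bound: the 4 vertex sets {d,f,h}, {g}, {i}, {a,b,c,e} are disjoint, each induces a connected subgraph, and every pair is joined by at least one edge of G. Contracting each set to a single vertex therefore yields K_{4} as a minor, and since treewidth is minor-monotone, tw(G) ≥ tw(K_{4}) = 3. Combining the bounds, tw(G) = 3.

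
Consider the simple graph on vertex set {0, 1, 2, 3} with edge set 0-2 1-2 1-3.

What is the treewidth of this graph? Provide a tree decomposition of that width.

Treewidth 1.
One such decomposition:
Bags: B1 = {0, 2}  B2 = {1, 2}  B3 = {1, 3}
Tree: B1–B2, B2–B3

Every bag has size at most 2, so the width is 2 − 1 = 1 and tw(G) ≤ 1. Any graph with an edge has treewidth ≥ 1, and G has the edge 0–2. The upper and lower bounds meet at 1, so that is the treewidth.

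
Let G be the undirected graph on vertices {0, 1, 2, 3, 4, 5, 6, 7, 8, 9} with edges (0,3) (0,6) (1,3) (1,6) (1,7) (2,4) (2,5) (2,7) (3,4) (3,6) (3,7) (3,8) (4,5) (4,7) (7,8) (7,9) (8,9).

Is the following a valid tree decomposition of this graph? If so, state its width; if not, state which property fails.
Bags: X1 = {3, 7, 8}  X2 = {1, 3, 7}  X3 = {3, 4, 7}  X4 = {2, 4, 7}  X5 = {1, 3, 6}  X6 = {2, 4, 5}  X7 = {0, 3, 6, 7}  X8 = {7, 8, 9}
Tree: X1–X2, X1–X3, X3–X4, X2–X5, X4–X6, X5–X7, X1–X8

A tree decomposition must satisfy three properties: every vertex lies in some bag; for every edge, both endpoints lie together in some bag; and for every vertex, the bags containing it form a connected subtree. Here bags containing vertex 7 are not connected in the tree, so the decomposition is invalid.

No — bags containing vertex 7 are not connected in the tree.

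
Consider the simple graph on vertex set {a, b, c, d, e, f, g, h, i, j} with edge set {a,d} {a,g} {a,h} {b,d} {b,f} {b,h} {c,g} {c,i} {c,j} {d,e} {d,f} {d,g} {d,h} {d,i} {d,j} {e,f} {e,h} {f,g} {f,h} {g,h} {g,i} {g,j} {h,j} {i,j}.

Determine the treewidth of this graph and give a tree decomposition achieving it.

Treewidth 3.
One such decomposition:
Bags: B1 = {d, f, g, h}  B2 = {d, g, h, j}  B3 = {d, g, i, j}  B4 = {a, d, g, h}  B5 = {d, e, f, h}  B6 = {c, g, i, j}  B7 = {b, d, f, h}
Tree: B1–B2, B2–B3, B1–B4, B1–B5, B3–B6, B1–B7

Each bag holds 4 vertices, so the decomposition has width 3, which upper-bounds the treewidth. Conversely, {a, d, g, h} is a clique of size 4, and the vertices of any clique must share a bag in every tree decomposition; so some bag has ≥ 4 vertices and tw(G) ≥ 3. Therefore the treewidth is 3.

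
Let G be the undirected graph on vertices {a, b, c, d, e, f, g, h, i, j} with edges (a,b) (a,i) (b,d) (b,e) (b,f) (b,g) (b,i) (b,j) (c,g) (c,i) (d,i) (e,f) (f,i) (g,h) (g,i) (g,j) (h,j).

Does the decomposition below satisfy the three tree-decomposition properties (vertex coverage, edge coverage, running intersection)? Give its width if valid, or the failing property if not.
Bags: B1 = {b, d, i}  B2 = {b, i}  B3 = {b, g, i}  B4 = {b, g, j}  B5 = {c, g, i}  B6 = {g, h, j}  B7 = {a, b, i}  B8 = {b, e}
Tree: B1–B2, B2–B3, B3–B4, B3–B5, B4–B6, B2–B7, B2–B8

No — vertex f appears in no bag.

A tree decomposition must satisfy three properties: every vertex lies in some bag; for every edge, both endpoints lie together in some bag; and for every vertex, the bags containing it form a connected subtree. Here vertex f appears in no bag, so the decomposition is invalid.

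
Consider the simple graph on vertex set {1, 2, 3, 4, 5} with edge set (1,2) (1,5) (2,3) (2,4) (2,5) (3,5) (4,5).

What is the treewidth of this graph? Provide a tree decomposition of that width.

Treewidth 2.
One such decomposition:
Bags: B1 = {2, 3, 5}  B2 = {2, 4, 5}  B3 = {1, 2, 5}
Tree: B1–B2, B2–B3

Each bag holds 3 vertices, so the decomposition has width 2, which upper-bounds the treewidth. Conversely, {1, 2, 5} is a clique of size 3, and the vertices of any clique must share a bag in every tree decomposition; so some bag has ≥ 3 vertices and tw(G) ≥ 2. Combining the bounds, tw(G) = 2.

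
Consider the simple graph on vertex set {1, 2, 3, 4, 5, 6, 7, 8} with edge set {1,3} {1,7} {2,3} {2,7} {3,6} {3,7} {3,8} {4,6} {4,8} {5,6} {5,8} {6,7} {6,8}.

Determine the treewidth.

2

A width-2 tree decomposition is:
Bags: B1 = {3, 6, 7}  B2 = {1, 3, 7}  B3 = {2, 3, 7}  B4 = {3, 6, 8}  B5 = {5, 6, 8}  B6 = {4, 6, 8}
Tree: B1–B2, B1–B3, B1–B4, B4–B5, B4–B6
Every bag has size at most 3, so the width is 3 − 1 = 2 and tw(G) ≤ 2. Conversely, {3, 6, 8} is a clique of size 3, and the vertices of any clique must share a bag in every tree decomposition; so some bag has ≥ 3 vertices and tw(G) ≥ 2. Therefore the treewidth is 2.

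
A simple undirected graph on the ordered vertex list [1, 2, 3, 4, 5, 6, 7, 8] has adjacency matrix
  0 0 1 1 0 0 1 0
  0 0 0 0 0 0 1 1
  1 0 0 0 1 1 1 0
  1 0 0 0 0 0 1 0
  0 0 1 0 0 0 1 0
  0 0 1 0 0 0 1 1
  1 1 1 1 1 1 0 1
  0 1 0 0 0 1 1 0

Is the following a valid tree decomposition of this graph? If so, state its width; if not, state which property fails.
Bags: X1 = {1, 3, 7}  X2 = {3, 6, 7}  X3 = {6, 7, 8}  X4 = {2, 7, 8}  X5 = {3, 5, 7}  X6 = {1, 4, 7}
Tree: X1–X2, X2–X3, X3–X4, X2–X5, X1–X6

Every vertex of G appears in some bag (union = {1, 2, 3, 4, 5, 6, 7, 8}); every edge is covered by a bag; and for each vertex v the set of bags containing v is connected in the bag tree. The decomposition is therefore valid. The largest bag has 3 vertices, so the width is 2.

Yes; width 2.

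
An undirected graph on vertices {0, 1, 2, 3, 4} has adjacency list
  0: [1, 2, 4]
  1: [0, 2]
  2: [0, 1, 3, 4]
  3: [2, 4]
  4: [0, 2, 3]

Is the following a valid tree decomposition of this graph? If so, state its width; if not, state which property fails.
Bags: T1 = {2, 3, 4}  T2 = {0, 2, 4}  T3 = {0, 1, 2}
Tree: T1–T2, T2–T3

Yes; width 2.

Checking the three conditions: (i) the bags cover all of {0, 1, 2, 3, 4}; (ii) for each edge, some bag contains both endpoints; (iii) the bags containing any fixed vertex form a subtree. All hold, so the decomposition is valid with width 3 − 1 = 2.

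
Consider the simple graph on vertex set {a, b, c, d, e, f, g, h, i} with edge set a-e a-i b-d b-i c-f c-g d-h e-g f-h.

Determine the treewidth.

2

A width-2 tree decomposition is:
Bags: B1 = {b, d, i}  B2 = {a, d, i}  B3 = {a, d, e}  B4 = {d, e, g}  B5 = {c, d, g}  B6 = {c, d, f}  B7 = {d, f, h}
Tree: B1–B2, B2–B3, B3–B4, B4–B5, B5–B6, B6–B7
Every bag has size at most 3, so the width is 3 − 1 = 2 and tw(G) ≤ 2. For the lower bound, G contains the cycle d–b–i–a–e–g–c–f–h–d, so G is not a forest; only forests have treewidth ≤ 1, hence tw(G) ≥ 2. Combining the bounds, tw(G) = 2.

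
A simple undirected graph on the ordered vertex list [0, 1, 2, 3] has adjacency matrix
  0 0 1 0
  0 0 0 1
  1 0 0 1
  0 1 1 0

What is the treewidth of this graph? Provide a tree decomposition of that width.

Treewidth 1.
One optimal decomposition is:
Bags: B1 = {0, 2}  B2 = {2, 3}  B3 = {1, 3}
Tree: B1–B2, B2–B3

Each bag holds 2 vertices, so the decomposition has width 1, which upper-bounds the treewidth. Any graph with an edge has treewidth ≥ 1, and G has the edge 0–2. Combining the bounds, tw(G) = 1.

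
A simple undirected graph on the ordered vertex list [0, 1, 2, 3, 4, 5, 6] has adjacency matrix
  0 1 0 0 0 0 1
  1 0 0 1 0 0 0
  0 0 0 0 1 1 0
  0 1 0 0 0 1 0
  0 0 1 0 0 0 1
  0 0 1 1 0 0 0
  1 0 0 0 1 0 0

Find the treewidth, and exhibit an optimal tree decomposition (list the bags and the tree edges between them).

Every bag has size at most 3, so the width is 3 − 1 = 2 and tw(G) ≤ 2. The edges 4–6–0–1–3–5–2–4 form a cycle, so G is not a tree and its treewidth is at least 2. Therefore the treewidth is 2.

Treewidth 2.
One such decomposition:
Bags: B1 = {0, 4, 6}  B2 = {0, 1, 4}  B3 = {1, 3, 4}  B4 = {3, 4, 5}  B5 = {2, 4, 5}
Tree: B1–B2, B2–B3, B3–B4, B4–B5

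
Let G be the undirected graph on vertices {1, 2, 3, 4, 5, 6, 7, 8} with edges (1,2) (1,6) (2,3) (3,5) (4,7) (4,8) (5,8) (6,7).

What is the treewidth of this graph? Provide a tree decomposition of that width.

Every bag has size at most 3, so the width is 3 − 1 = 2 and tw(G) ≤ 2. Since 5–8–4–7–6–1–2–3–5 is a cycle in G, G is not acyclic. Forests are exactly the graphs of treewidth ≤ 1, so tw(G) ≥ 2. Hence tw(G) = 2 exactly.

Treewidth 2.
One optimal decomposition is:
Bags: B1 = {4, 5, 8}  B2 = {4, 5, 7}  B3 = {5, 6, 7}  B4 = {1, 5, 6}  B5 = {1, 2, 5}  B6 = {2, 3, 5}
Tree: B1–B2, B2–B3, B3–B4, B4–B5, B5–B6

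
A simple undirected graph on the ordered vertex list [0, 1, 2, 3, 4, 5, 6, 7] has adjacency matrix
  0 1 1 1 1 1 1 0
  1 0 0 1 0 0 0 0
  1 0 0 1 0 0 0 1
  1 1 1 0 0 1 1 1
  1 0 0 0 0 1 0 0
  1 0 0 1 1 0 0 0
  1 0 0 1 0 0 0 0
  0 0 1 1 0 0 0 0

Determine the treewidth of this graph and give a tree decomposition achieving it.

Treewidth 2.
Bags: B1 = {0, 3, 5}  B2 = {0, 2, 3}  B3 = {0, 3, 6}  B4 = {0, 1, 3}  B5 = {2, 3, 7}  B6 = {0, 4, 5}
Tree: B1–B2, B2–B3, B1–B4, B2–B5, B1–B6

Each bag holds 3 vertices, so the decomposition has width 2, which upper-bounds the treewidth. For the lower bound, the 3 vertices {0, 1, 3} are pairwise adjacent, and any tree decomposition puts a clique entirely inside one bag — forcing width ≥ 2. Hence tw(G) = 2 exactly.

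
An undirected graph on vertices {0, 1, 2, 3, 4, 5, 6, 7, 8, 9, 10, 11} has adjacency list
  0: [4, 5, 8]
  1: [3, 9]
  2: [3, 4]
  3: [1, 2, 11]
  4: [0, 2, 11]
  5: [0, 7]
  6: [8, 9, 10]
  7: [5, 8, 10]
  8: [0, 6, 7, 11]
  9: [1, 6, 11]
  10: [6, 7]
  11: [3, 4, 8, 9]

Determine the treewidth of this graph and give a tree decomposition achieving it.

Each bag holds 4 vertices, so the decomposition has width 3, which upper-bounds the treewidth. For the lower bound: the 4 vertex sets {1,2,3}, {4}, {11}, {0,6,8,9} are disjoint, each induces a connected subgraph, and every pair is joined by at least one edge of G. Contracting each set to a single vertex therefore yields K_{4} as a minor, and since treewidth is minor-monotone, tw(G) ≥ tw(K_{4}) = 3. The upper and lower bounds meet at 3, so that is the treewidth.

Treewidth 3.
One such decomposition:
Bags: B1 = {1, 2, 3, 4}  B2 = {1, 3, 4, 11}  B3 = {1, 4, 9, 11}  B4 = {0, 4, 9, 11}  B5 = {0, 8, 9, 11}  B6 = {0, 6, 8, 9}  B7 = {0, 5, 6, 8}  B8 = {5, 6, 7, 8}  B9 = {5, 6, 7, 10}
Tree: B1–B2, B2–B3, B3–B4, B4–B5, B5–B6, B6–B7, B7–B8, B8–B9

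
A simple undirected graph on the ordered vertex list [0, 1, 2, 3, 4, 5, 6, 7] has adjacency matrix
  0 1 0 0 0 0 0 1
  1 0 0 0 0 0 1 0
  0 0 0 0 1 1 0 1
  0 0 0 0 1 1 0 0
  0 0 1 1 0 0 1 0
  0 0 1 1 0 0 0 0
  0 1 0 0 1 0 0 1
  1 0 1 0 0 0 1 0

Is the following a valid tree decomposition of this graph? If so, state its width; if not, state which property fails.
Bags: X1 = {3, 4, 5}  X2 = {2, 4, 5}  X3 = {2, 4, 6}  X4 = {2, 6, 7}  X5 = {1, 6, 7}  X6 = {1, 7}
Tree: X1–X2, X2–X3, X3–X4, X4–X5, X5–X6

No — vertex 0 appears in no bag.

A tree decomposition must satisfy three properties: every vertex lies in some bag; for every edge, both endpoints lie together in some bag; and for every vertex, the bags containing it form a connected subtree. Here vertex 0 appears in no bag, so the decomposition is invalid.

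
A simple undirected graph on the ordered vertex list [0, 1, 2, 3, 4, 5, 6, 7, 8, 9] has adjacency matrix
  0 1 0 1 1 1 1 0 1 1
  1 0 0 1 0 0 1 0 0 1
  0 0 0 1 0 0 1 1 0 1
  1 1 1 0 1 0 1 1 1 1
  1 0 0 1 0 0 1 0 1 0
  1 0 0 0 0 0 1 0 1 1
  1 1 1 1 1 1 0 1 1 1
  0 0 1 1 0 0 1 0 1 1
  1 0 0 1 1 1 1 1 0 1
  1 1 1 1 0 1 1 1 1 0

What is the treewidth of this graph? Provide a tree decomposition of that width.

Every bag has size at most 5, so the width is 5 − 1 = 4 and tw(G) ≤ 4. For the lower bound, the 5 vertices {0, 3, 6, 8, 9} are pairwise adjacent, and any tree decomposition puts a clique entirely inside one bag — forcing width ≥ 4. Combining the bounds, tw(G) = 4.

Treewidth 4.
One such decomposition:
Bags: B1 = {0, 3, 4, 6, 8}  B2 = {0, 3, 6, 8, 9}  B3 = {3, 6, 7, 8, 9}  B4 = {2, 3, 6, 7, 9}  B5 = {0, 5, 6, 8, 9}  B6 = {0, 1, 3, 6, 9}
Tree: B1–B2, B2–B3, B3–B4, B2–B5, B2–B6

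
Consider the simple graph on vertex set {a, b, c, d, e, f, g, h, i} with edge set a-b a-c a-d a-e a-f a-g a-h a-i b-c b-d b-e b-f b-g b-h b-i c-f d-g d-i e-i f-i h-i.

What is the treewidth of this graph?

A width-3 tree decomposition is:
Bags: B1 = {a, b, d, i}  B2 = {a, b, f, i}  B3 = {a, b, c, f}  B4 = {a, b, e, i}  B5 = {a, b, h, i}  B6 = {a, b, d, g}
Tree: B1–B2, B2–B3, B2–B4, B1–B5, B1–B6
Each bag holds 4 vertices, so the decomposition has width 3, which upper-bounds the treewidth. Conversely, {a, b, d, g} is a clique of size 4, and the vertices of any clique must share a bag in every tree decomposition; so some bag has ≥ 4 vertices and tw(G) ≥ 3. Combining the bounds, tw(G) = 3.

3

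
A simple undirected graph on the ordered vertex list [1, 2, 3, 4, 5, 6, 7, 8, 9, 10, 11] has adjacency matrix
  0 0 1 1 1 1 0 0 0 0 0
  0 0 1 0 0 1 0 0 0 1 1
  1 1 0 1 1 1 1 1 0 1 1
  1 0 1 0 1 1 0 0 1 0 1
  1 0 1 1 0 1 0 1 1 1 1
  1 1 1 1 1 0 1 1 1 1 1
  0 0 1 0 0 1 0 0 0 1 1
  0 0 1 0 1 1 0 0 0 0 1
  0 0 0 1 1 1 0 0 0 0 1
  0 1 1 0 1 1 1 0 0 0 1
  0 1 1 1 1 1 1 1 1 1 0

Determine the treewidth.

4

A width-4 tree decomposition is:
Bags: B1 = {3, 4, 5, 6, 11}  B2 = {3, 5, 6, 10, 11}  B3 = {3, 5, 6, 8, 11}  B4 = {1, 3, 4, 5, 6}  B5 = {4, 5, 6, 9, 11}  B6 = {3, 6, 7, 10, 11}  B7 = {2, 3, 6, 10, 11}
Tree: B1–B2, B1–B3, B1–B4, B1–B5, B2–B6, B2–B7
Every bag has size at most 5, so the width is 5 − 1 = 4 and tw(G) ≤ 4. On the other hand G contains the 5-clique {4, 5, 6, 9, 11}. A clique must lie in a single bag of any decomposition, so no decomposition can have width below 4. Therefore the treewidth is 4.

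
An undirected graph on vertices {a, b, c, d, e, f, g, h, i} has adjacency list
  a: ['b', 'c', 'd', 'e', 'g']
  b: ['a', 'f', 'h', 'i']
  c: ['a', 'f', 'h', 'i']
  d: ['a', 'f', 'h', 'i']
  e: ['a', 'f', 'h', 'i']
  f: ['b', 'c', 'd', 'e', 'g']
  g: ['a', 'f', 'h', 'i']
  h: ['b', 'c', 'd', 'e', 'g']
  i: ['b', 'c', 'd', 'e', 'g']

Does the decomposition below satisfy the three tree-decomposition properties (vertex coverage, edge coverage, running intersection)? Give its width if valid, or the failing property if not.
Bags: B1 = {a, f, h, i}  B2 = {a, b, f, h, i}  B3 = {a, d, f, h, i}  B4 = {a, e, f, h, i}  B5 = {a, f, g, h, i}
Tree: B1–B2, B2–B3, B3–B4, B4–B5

No — vertex c appears in no bag.

A tree decomposition must satisfy three properties: every vertex lies in some bag; for every edge, both endpoints lie together in some bag; and for every vertex, the bags containing it form a connected subtree. Here vertex c appears in no bag, so the decomposition is invalid.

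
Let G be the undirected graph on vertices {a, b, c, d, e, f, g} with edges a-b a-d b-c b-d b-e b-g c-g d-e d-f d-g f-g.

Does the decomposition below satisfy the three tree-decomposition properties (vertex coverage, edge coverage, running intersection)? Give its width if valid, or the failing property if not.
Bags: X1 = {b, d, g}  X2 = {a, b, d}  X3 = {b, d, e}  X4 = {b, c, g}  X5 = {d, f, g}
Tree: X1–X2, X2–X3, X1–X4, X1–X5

Yes; width 2.

Checking the three conditions: (i) the bags cover all of {a, b, c, d, e, f, g}; (ii) for each edge, some bag contains both endpoints; (iii) the bags containing any fixed vertex form a subtree. All hold, so the decomposition is valid with width 3 − 1 = 2.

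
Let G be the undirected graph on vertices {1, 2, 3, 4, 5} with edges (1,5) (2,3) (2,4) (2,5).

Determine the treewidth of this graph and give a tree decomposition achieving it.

Every bag has size at most 2, so the width is 2 − 1 = 1 and tw(G) ≤ 1. G has an edge, so its treewidth is at least 1. The upper and lower bounds meet at 1, so that is the treewidth.

Treewidth 1.
One such decomposition:
Bags: B1 = {2, 5}  B2 = {1, 5}  B3 = {2, 4}  B4 = {2, 3}
Tree: B1–B2, B1–B3, B3–B4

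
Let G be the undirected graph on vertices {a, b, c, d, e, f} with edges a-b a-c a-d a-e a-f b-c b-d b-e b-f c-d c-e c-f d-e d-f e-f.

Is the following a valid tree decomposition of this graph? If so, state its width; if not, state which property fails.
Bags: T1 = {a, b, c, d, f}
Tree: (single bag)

A tree decomposition must satisfy three properties: every vertex lies in some bag; for every edge, both endpoints lie together in some bag; and for every vertex, the bags containing it form a connected subtree. Here vertex e appears in no bag, so the decomposition is invalid.

No — vertex e appears in no bag.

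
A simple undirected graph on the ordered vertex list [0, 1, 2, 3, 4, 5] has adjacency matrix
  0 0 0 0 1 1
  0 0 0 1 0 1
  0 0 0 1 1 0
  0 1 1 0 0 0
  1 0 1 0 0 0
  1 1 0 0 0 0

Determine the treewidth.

A width-2 tree decomposition is:
Bags: B1 = {0, 4, 5}  B2 = {1, 4, 5}  B3 = {1, 3, 4}  B4 = {2, 3, 4}
Tree: B1–B2, B2–B3, B3–B4
Each bag holds 3 vertices, so the decomposition has width 2, which upper-bounds the treewidth. For the lower bound, G contains the cycle 4–0–5–1–3–2–4, so G is not a forest; only forests have treewidth ≤ 1, hence tw(G) ≥ 2. The upper and lower bounds meet at 2, so that is the treewidth.

2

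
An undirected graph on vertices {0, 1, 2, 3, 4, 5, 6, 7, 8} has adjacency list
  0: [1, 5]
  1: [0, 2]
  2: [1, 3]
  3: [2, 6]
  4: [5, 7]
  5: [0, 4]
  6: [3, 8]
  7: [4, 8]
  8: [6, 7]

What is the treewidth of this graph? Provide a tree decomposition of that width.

Every bag has size at most 3, so the width is 3 − 1 = 2 and tw(G) ≤ 2. Since 2–1–0–5–4–7–8–6–3–2 is a cycle in G, G is not acyclic. Forests are exactly the graphs of treewidth ≤ 1, so tw(G) ≥ 2. Therefore the treewidth is 2.

Treewidth 2.
One such decomposition:
Bags: B1 = {0, 1, 2}  B2 = {0, 2, 5}  B3 = {2, 4, 5}  B4 = {2, 4, 7}  B5 = {2, 7, 8}  B6 = {2, 6, 8}  B7 = {2, 3, 6}
Tree: B1–B2, B2–B3, B3–B4, B4–B5, B5–B6, B6–B7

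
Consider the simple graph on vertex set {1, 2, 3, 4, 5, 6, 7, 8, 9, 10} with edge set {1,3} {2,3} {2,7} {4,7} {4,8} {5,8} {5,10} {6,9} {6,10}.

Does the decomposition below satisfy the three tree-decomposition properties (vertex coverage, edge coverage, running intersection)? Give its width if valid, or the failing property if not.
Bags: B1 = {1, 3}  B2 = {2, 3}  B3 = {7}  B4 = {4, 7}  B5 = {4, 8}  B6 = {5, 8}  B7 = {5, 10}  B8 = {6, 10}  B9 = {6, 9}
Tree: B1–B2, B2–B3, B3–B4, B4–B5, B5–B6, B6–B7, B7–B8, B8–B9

No — edge (2,7) lies in no bag.

A tree decomposition must satisfy three properties: every vertex lies in some bag; for every edge, both endpoints lie together in some bag; and for every vertex, the bags containing it form a connected subtree. Here edge (2,7) lies in no bag, so the decomposition is invalid.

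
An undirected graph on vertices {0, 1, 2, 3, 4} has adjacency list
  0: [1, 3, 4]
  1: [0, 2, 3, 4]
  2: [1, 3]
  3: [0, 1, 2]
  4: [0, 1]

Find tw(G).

2

A width-2 tree decomposition is:
Bags: B1 = {0, 1, 4}  B2 = {0, 1, 3}  B3 = {1, 2, 3}
Tree: B1–B2, B2–B3
Every bag has size at most 3, so the width is 3 − 1 = 2 and tw(G) ≤ 2. For the lower bound, the 3 vertices {0, 1, 3} are pairwise adjacent, and any tree decomposition puts a clique entirely inside one bag — forcing width ≥ 2. The upper and lower bounds meet at 2, so that is the treewidth.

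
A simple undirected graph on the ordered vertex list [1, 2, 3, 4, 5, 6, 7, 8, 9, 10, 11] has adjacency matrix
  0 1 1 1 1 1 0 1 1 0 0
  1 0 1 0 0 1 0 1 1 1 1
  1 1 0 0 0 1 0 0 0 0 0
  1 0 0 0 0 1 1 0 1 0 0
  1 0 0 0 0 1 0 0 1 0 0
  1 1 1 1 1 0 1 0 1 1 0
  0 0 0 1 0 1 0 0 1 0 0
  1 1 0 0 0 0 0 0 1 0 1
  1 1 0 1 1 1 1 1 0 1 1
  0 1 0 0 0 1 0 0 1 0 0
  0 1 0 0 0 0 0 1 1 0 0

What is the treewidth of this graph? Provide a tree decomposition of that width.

Each bag holds 4 vertices, so the decomposition has width 3, which upper-bounds the treewidth. Conversely, {1, 2, 8, 9} is a clique of size 4, and the vertices of any clique must share a bag in every tree decomposition; so some bag has ≥ 4 vertices and tw(G) ≥ 3. The upper and lower bounds meet at 3, so that is the treewidth.

Treewidth 3.
One optimal decomposition is:
Bags: B1 = {1, 5, 6, 9}  B2 = {1, 2, 6, 9}  B3 = {1, 4, 6, 9}  B4 = {2, 6, 9, 10}  B5 = {1, 2, 3, 6}  B6 = {1, 2, 8, 9}  B7 = {2, 8, 9, 11}  B8 = {4, 6, 7, 9}
Tree: B1–B2, B2–B3, B2–B4, B2–B5, B2–B6, B6–B7, B3–B8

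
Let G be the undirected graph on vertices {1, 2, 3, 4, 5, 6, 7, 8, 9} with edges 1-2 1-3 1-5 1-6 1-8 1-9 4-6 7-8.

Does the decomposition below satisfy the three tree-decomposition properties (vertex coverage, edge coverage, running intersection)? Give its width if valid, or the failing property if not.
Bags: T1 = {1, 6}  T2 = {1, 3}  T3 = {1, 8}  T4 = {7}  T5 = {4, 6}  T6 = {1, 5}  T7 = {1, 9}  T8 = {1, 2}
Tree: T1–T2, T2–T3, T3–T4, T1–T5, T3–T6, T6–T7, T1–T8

No — edge (8,7) lies in no bag.

A tree decomposition must satisfy three properties: every vertex lies in some bag; for every edge, both endpoints lie together in some bag; and for every vertex, the bags containing it form a connected subtree. Here edge (8,7) lies in no bag, so the decomposition is invalid.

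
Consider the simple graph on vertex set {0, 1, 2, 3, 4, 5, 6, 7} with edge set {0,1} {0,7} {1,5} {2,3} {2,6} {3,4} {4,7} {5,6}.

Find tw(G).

2

A width-2 tree decomposition is:
Bags: B1 = {2, 3, 4}  B2 = {2, 4, 7}  B3 = {0, 2, 7}  B4 = {0, 1, 2}  B5 = {1, 2, 5}  B6 = {2, 5, 6}
Tree: B1–B2, B2–B3, B3–B4, B4–B5, B5–B6
The largest bag has 3 vertices, giving width 2; this decomposition certifies tw(G) ≤ 2. The edges 2–3–4–7–0–1–5–6–2 form a cycle, so G is not a tree and its treewidth is at least 2. Hence tw(G) = 2 exactly.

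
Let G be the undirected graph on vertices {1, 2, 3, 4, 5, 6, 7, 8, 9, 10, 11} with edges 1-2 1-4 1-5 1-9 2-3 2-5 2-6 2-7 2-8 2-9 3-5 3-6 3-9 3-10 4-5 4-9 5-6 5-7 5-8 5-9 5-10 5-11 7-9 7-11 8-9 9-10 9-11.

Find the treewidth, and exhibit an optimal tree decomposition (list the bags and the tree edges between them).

Each bag holds 4 vertices, so the decomposition has width 3, which upper-bounds the treewidth. For the lower bound, the 4 vertices {5, 7, 9, 11} are pairwise adjacent, and any tree decomposition puts a clique entirely inside one bag — forcing width ≥ 3. Combining the bounds, tw(G) = 3.

Treewidth 3.
Bags: B1 = {2, 3, 5, 6}  B2 = {2, 3, 5, 9}  B3 = {3, 5, 9, 10}  B4 = {1, 2, 5, 9}  B5 = {2, 5, 8, 9}  B6 = {2, 5, 7, 9}  B7 = {5, 7, 9, 11}  B8 = {1, 4, 5, 9}
Tree: B1–B2, B2–B3, B2–B4, B2–B5, B4–B6, B6–B7, B4–B8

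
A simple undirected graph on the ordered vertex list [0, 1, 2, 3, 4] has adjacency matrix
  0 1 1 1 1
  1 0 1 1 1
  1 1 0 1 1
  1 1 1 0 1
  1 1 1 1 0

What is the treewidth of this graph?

4

A width-4 tree decomposition is:
Bags: B1 = {0, 1, 2, 3, 4}
Tree: (single bag)
A single bag containing all 5 vertices is trivially a valid decomposition of width 4. On the other hand G contains the 5-clique {0, 1, 2, 3, 4}. A clique must lie in a single bag of any decomposition, so no decomposition can have width below 4. Hence tw(G) = 4 exactly.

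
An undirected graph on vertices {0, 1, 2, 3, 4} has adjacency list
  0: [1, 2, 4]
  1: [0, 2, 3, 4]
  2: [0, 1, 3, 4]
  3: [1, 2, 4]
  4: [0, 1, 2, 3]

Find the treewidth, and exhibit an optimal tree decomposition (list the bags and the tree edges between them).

Treewidth 3.
One such decomposition:
Bags: B1 = {1, 2, 3, 4}  B2 = {0, 1, 2, 4}
Tree: B1–B2

Every bag has size at most 4, so the width is 4 − 1 = 3 and tw(G) ≤ 3. For the lower bound, the 4 vertices {0, 1, 2, 4} are pairwise adjacent, and any tree decomposition puts a clique entirely inside one bag — forcing width ≥ 3. Combining the bounds, tw(G) = 3.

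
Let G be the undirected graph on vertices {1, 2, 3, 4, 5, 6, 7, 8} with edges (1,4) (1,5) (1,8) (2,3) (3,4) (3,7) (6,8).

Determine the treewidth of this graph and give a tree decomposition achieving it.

Treewidth 1.
Bags: B1 = {3, 4}  B2 = {1, 4}  B3 = {1, 5}  B4 = {1, 8}  B5 = {6, 8}  B6 = {2, 3}  B7 = {3, 7}
Tree: B1–B2, B2–B3, B3–B4, B4–B5, B1–B6, B1–B7

Every bag has size at most 2, so the width is 2 − 1 = 1 and tw(G) ≤ 1. Since G has at least one edge (e.g. 4–3), it is not an edgeless graph, so tw(G) ≥ 1. Therefore the treewidth is 1.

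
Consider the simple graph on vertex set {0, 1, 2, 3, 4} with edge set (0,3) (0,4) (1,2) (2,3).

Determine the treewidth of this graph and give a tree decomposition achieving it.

Treewidth 1.
One such decomposition:
Bags: B1 = {0, 4}  B2 = {0, 3}  B3 = {2, 3}  B4 = {1, 2}
Tree: B1–B2, B2–B3, B3–B4

The largest bag has 2 vertices, giving width 1; this decomposition certifies tw(G) ≤ 1. G has an edge, so its treewidth is at least 1. The upper and lower bounds meet at 1, so that is the treewidth.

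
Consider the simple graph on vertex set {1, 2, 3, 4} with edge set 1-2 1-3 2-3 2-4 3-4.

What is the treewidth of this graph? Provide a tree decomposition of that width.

Each bag holds 3 vertices, so the decomposition has width 2, which upper-bounds the treewidth. For the lower bound, the 3 vertices {1, 2, 3} are pairwise adjacent, and any tree decomposition puts a clique entirely inside one bag — forcing width ≥ 2. Therefore the treewidth is 2.

Treewidth 2.
One optimal decomposition is:
Bags: B1 = {1, 2, 3}  B2 = {2, 3, 4}
Tree: B1–B2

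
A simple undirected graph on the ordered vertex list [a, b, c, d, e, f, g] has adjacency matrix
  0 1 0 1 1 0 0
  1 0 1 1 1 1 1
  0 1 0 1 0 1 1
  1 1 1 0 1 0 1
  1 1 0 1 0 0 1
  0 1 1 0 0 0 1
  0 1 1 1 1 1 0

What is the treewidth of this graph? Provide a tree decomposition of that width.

Each bag holds 4 vertices, so the decomposition has width 3, which upper-bounds the treewidth. For the lower bound, the 4 vertices {b, d, e, g} are pairwise adjacent, and any tree decomposition puts a clique entirely inside one bag — forcing width ≥ 3. Hence tw(G) = 3 exactly.

Treewidth 3.
Bags: B1 = {a, b, d, e}  B2 = {b, d, e, g}  B3 = {b, c, d, g}  B4 = {b, c, f, g}
Tree: B1–B2, B2–B3, B3–B4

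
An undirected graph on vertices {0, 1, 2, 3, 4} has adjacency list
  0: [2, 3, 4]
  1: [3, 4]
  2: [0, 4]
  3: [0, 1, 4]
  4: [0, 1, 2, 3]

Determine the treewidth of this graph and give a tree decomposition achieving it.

Treewidth 2.
One such decomposition:
Bags: B1 = {0, 2, 4}  B2 = {0, 3, 4}  B3 = {1, 3, 4}
Tree: B1–B2, B2–B3

Every bag has size at most 3, so the width is 3 − 1 = 2 and tw(G) ≤ 2. On the other hand G contains the 3-clique {0, 2, 4}. A clique must lie in a single bag of any decomposition, so no decomposition can have width below 2. Therefore the treewidth is 2.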